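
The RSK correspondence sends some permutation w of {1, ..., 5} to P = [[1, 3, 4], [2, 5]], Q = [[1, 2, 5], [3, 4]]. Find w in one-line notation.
Reverse the RSK construction: for i from n down to 1, find the cell of Q containing i, remove the entry at that cell from P, and reverse-bump it up through P; the value ejected from row 1 is w(i).

Step i=5: Q has 5 at row 1, column 3; remove that cell from P, ejecting 4. So w(5) = 4. P is now [[1, 3], [2, 5]].
Step i=4: Q has 4 at row 2, column 2; remove 5 from row 2 of P and reverse-bump: 5 enters row 1 and ejects 3. So w(4) = 3. P is now [[1, 5], [2]].
Step i=3: Q has 3 at row 2, column 1; remove 2 from row 2 of P and reverse-bump: 2 enters row 1 and ejects 1. So w(3) = 1. P is now [[2, 5]].
Step i=2: Q has 2 at row 1, column 2; remove that cell from P, ejecting 5. So w(2) = 5. P is now [[2]].
Step i=1: Q has 1 at row 1, column 1; remove that cell from P, ejecting 2. So w(1) = 2. P is now [].

So w = 2 5 1 3 4.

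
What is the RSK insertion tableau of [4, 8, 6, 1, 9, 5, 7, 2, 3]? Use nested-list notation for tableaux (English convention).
After inserting 4: P = [[4]].
After inserting 8: P = [[4, 8]].
After inserting 6: P = [[4, 6], [8]].
After inserting 1: P = [[1, 6], [4], [8]].
After inserting 9: P = [[1, 6, 9], [4], [8]].
After inserting 5: P = [[1, 5, 9], [4, 6], [8]].
After inserting 7: P = [[1, 5, 7], [4, 6, 9], [8]].
After inserting 2: P = [[1, 2, 7], [4, 5, 9], [6], [8]].
After inserting 3: P = [[1, 2, 3], [4, 5, 7], [6, 9], [8]].

So P = [[1, 2, 3], [4, 5, 7], [6, 9], [8]].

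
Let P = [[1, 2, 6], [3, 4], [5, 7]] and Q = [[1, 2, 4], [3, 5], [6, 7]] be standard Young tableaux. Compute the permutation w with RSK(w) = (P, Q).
3 5 4 7 6 1 2

Reverse the RSK construction: for i from n down to 1, find the cell of Q containing i, remove the entry at that cell from P, and reverse-bump it up through P; the value ejected from row 1 is w(i).

Step i=7: Q has 7 at row 3, column 2; remove 7 from row 3 of P and reverse-bump: 7 enters row 2 and ejects 4; 4 enters row 1 and ejects 2. So w(7) = 2. P is now [[1, 4, 6], [3, 7], [5]].
Step i=6: Q has 6 at row 3, column 1; remove 5 from row 3 of P and reverse-bump: 5 enters row 2 and ejects 3; 3 enters row 1 and ejects 1. So w(6) = 1. P is now [[3, 4, 6], [5, 7]].
Step i=5: Q has 5 at row 2, column 2; remove 7 from row 2 of P and reverse-bump: 7 enters row 1 and ejects 6. So w(5) = 6. P is now [[3, 4, 7], [5]].
Step i=4: Q has 4 at row 1, column 3; remove that cell from P, ejecting 7. So w(4) = 7. P is now [[3, 4], [5]].
Step i=3: Q has 3 at row 2, column 1; remove 5 from row 2 of P and reverse-bump: 5 enters row 1 and ejects 4. So w(3) = 4. P is now [[3, 5]].
Step i=2: Q has 2 at row 1, column 2; remove that cell from P, ejecting 5. So w(2) = 5. P is now [[3]].
Step i=1: Q has 1 at row 1, column 1; remove that cell from P, ejecting 3. So w(1) = 3. P is now [].

So w = 3 5 4 7 6 1 2.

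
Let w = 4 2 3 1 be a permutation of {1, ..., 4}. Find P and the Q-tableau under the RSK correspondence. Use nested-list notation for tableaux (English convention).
Insert each entry of the permutation into P by Schensted row insertion, recording in Q the position of each new cell.

Insert 4: appended to row 1. P = [[4]], Q = [[1]].
Insert 2: 2 bumps 4 from row 1; 4 starts row 2. P = [[2], [4]], Q = [[1], [2]].
Insert 3: appended to row 1. P = [[2, 3], [4]], Q = [[1, 3], [2]].
Insert 1: 1 bumps 2 from row 1; 2 bumps 4 from row 2; 4 starts row 3. P = [[1, 3], [2], [4]], Q = [[1, 3], [2], [4]].

So P = [[1, 3], [2], [4]], Q = [[1, 3], [2], [4]].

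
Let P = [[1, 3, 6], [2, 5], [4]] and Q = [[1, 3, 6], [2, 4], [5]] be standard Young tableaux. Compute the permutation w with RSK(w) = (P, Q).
Reverse RSK: for i = n, n-1, ..., 1, locate i in Q, remove the corresponding corner cell from P, and reverse-bump its entry up through P; the value ejected from row 1 is w(i).

So w = 4 2 5 3 1 6.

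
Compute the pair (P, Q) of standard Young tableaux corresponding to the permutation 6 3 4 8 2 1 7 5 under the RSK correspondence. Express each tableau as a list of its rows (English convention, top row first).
P = [[1, 4, 5], [2, 7], [3, 8], [6]], Q = [[1, 3, 4], [2, 7], [5, 8], [6]]

Insert each entry of the permutation into P by Schensted row insertion, recording in Q the position of each new cell.

Insert 6: appended to row 1. P = [[6]], Q = [[1]].
Insert 3: 3 bumps 6 from row 1; 6 starts row 2. P = [[3], [6]], Q = [[1], [2]].
Insert 4: appended to row 1. P = [[3, 4], [6]], Q = [[1, 3], [2]].
Insert 8: appended to row 1. P = [[3, 4, 8], [6]], Q = [[1, 3, 4], [2]].
Insert 2: 2 bumps 3 from row 1; 3 bumps 6 from row 2; 6 starts row 3. P = [[2, 4, 8], [3], [6]], Q = [[1, 3, 4], [2], [5]].
Insert 1: 1 bumps 2 from row 1; 2 bumps 3 from row 2; 3 bumps 6 from row 3; 6 starts row 4. P = [[1, 4, 8], [2], [3], [6]], Q = [[1, 3, 4], [2], [5], [6]].
Insert 7: 7 bumps 8 from row 1; 8 appends to row 2. P = [[1, 4, 7], [2, 8], [3], [6]], Q = [[1, 3, 4], [2, 7], [5], [6]].
Insert 5: 5 bumps 7 from row 1; 7 bumps 8 from row 2; 8 appends to row 3. P = [[1, 4, 5], [2, 7], [3, 8], [6]], Q = [[1, 3, 4], [2, 7], [5, 8], [6]].

So P = [[1, 4, 5], [2, 7], [3, 8], [6]], Q = [[1, 3, 4], [2, 7], [5, 8], [6]].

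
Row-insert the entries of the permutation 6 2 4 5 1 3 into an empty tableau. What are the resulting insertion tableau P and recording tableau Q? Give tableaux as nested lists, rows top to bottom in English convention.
P = [[1, 3, 5], [2, 4], [6]], Q = [[1, 3, 4], [2, 6], [5]]

Insert each entry of the permutation into P by Schensted row insertion, recording in Q the position of each new cell.

Insert 6: appended to row 1. P = [[6]].
Insert 2: 2 bumps 6 from row 1; 6 starts row 2. P = [[2], [6]].
Insert 4: appended to row 1. P = [[2, 4], [6]].
Insert 5: appended to row 1. P = [[2, 4, 5], [6]].
Insert 1: 1 bumps 2 from row 1; 2 bumps 6 from row 2; 6 starts row 3. P = [[1, 4, 5], [2], [6]].
Insert 3: 3 bumps 4 from row 1; 4 appends to row 2. P = [[1, 3, 5], [2, 4], [6]].

So P = [[1, 3, 5], [2, 4], [6]], Q = [[1, 3, 4], [2, 6], [5]].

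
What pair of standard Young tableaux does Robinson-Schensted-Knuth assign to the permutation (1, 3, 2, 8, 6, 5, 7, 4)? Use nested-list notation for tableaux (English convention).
Insert each entry of the permutation into P by Schensted row insertion, recording in Q the position of each new cell.

Insert 1: appended to row 1. P = [[1]].
Insert 3: appended to row 1. P = [[1, 3]].
Insert 2: 2 bumps 3 from row 1; 3 starts row 2. P = [[1, 2], [3]].
Insert 8: appended to row 1. P = [[1, 2, 8], [3]].
Insert 6: 6 bumps 8 from row 1; 8 appends to row 2. P = [[1, 2, 6], [3, 8]].
Insert 5: 5 bumps 6 from row 1; 6 bumps 8 from row 2; 8 starts row 3. P = [[1, 2, 5], [3, 6], [8]].
Insert 7: appended to row 1. P = [[1, 2, 5, 7], [3, 6], [8]].
Insert 4: 4 bumps 5 from row 1; 5 bumps 6 from row 2; 6 bumps 8 from row 3; 8 starts row 4. P = [[1, 2, 4, 7], [3, 5], [6], [8]].

So P = [[1, 2, 4, 7], [3, 5], [6], [8]], Q = [[1, 2, 4, 7], [3, 5], [6], [8]].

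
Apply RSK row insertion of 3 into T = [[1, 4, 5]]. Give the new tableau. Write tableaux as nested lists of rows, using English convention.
In row 1, 3 replaces 4 (the leftmost entry greater than 3); 4 is bumped to row 2. 4 starts a new row 2. The new tableau is [[1, 3, 5], [4]].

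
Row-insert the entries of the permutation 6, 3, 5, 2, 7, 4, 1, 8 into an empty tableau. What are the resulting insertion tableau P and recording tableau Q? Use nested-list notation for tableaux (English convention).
P = [[1, 4, 7, 8], [2, 5], [3], [6]], Q = [[1, 3, 5, 8], [2, 6], [4], [7]]

Insert each entry of the permutation into P by Schensted row insertion, recording in Q the position of each new cell.

Insert 6: appended to row 1. P = [[6]].
Insert 3: 3 bumps 6 from row 1; 6 starts row 2. P = [[3], [6]].
Insert 5: appended to row 1. P = [[3, 5], [6]].
Insert 2: 2 bumps 3 from row 1; 3 bumps 6 from row 2; 6 starts row 3. P = [[2, 5], [3], [6]].
Insert 7: appended to row 1. P = [[2, 5, 7], [3], [6]].
Insert 4: 4 bumps 5 from row 1; 5 appends to row 2. P = [[2, 4, 7], [3, 5], [6]].
Insert 1: 1 bumps 2 from row 1; 2 bumps 3 from row 2; 3 bumps 6 from row 3; 6 starts row 4. P = [[1, 4, 7], [2, 5], [3], [6]].
Insert 8: appended to row 1. P = [[1, 4, 7, 8], [2, 5], [3], [6]].

So P = [[1, 4, 7, 8], [2, 5], [3], [6]], Q = [[1, 3, 5, 8], [2, 6], [4], [7]].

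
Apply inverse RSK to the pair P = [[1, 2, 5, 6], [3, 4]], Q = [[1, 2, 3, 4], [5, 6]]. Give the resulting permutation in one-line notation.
3 4 5 6 1 2

Reverse the RSK construction: for i from n down to 1, find the cell of Q containing i, remove the entry at that cell from P, and reverse-bump it up through P; the value ejected from row 1 is w(i).

Step i=6: Q has 6 at row 2, column 2; remove 4 from row 2 of P and reverse-bump: 4 enters row 1 and ejects 2. So w(6) = 2. P is now [[1, 4, 5, 6], [3]].
Step i=5: Q has 5 at row 2, column 1; remove 3 from row 2 of P and reverse-bump: 3 enters row 1 and ejects 1. So w(5) = 1. P is now [[3, 4, 5, 6]].
Step i=4: Q has 4 at row 1, column 4; remove that cell from P, ejecting 6. So w(4) = 6. P is now [[3, 4, 5]].
Step i=3: Q has 3 at row 1, column 3; remove that cell from P, ejecting 5. So w(3) = 5. P is now [[3, 4]].
Step i=2: Q has 2 at row 1, column 2; remove that cell from P, ejecting 4. So w(2) = 4. P is now [[3]].
Step i=1: Q has 1 at row 1, column 1; remove that cell from P, ejecting 3. So w(1) = 3. P is now [].

So w = 3 4 5 6 1 2.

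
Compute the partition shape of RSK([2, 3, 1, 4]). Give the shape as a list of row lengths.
Row-insert each entry into an empty tableau.

After inserting 2: P = [[2]].
After inserting 3: P = [[2, 3]].
After inserting 1: P = [[1, 3], [2]].
After inserting 4: P = [[1, 3, 4], [2]].

The final insertion tableau P = [[1, 3, 4], [2]] has shape [3, 1].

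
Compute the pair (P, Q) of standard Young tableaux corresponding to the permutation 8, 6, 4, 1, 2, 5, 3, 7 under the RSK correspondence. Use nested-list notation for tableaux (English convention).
P = [[1, 2, 3, 7], [4, 5], [6], [8]], Q = [[1, 5, 6, 8], [2, 7], [3], [4]]

Insert each entry of the permutation into P by Schensted row insertion, recording in Q the position of each new cell.

Insert 8: appended to row 1. P = [[8]].
Insert 6: 6 bumps 8 from row 1; 8 starts row 2. P = [[6], [8]].
Insert 4: 4 bumps 6 from row 1; 6 bumps 8 from row 2; 8 starts row 3. P = [[4], [6], [8]].
Insert 1: 1 bumps 4 from row 1; 4 bumps 6 from row 2; 6 bumps 8 from row 3; 8 starts row 4. P = [[1], [4], [6], [8]].
Insert 2: appended to row 1. P = [[1, 2], [4], [6], [8]].
Insert 5: appended to row 1. P = [[1, 2, 5], [4], [6], [8]].
Insert 3: 3 bumps 5 from row 1; 5 appends to row 2. P = [[1, 2, 3], [4, 5], [6], [8]].
Insert 7: appended to row 1. P = [[1, 2, 3, 7], [4, 5], [6], [8]].

So P = [[1, 2, 3, 7], [4, 5], [6], [8]], Q = [[1, 5, 6, 8], [2, 7], [3], [4]].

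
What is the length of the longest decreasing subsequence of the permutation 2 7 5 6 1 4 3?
4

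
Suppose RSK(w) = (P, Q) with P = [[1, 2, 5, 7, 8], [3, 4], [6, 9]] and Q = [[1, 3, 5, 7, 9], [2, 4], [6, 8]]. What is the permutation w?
6 3 9 4 5 1 7 2 8

Reverse the RSK construction: for i from n down to 1, find the cell of Q containing i, remove the entry at that cell from P, and reverse-bump it up through P; the value ejected from row 1 is w(i).

Step i=9: Q has 9 at row 1, column 5; remove that cell from P, ejecting 8. So w(9) = 8. P is now [[1, 2, 5, 7], [3, 4], [6, 9]].
Step i=8: Q has 8 at row 3, column 2; remove 9 from row 3 of P and reverse-bump: 9 enters row 2 and ejects 4; 4 enters row 1 and ejects 2. So w(8) = 2. P is now [[1, 4, 5, 7], [3, 9], [6]].
Step i=7: Q has 7 at row 1, column 4; remove that cell from P, ejecting 7. So w(7) = 7. P is now [[1, 4, 5], [3, 9], [6]].
Step i=6: Q has 6 at row 3, column 1; remove 6 from row 3 of P and reverse-bump: 6 enters row 2 and ejects 3; 3 enters row 1 and ejects 1. So w(6) = 1. P is now [[3, 4, 5], [6, 9]].
Step i=5: Q has 5 at row 1, column 3; remove that cell from P, ejecting 5. So w(5) = 5. P is now [[3, 4], [6, 9]].
Step i=4: Q has 4 at row 2, column 2; remove 9 from row 2 of P and reverse-bump: 9 enters row 1 and ejects 4. So w(4) = 4. P is now [[3, 9], [6]].
Step i=3: Q has 3 at row 1, column 2; remove that cell from P, ejecting 9. So w(3) = 9. P is now [[3], [6]].
Step i=2: Q has 2 at row 2, column 1; remove 6 from row 2 of P and reverse-bump: 6 enters row 1 and ejects 3. So w(2) = 3. P is now [[6]].
Step i=1: Q has 1 at row 1, column 1; remove that cell from P, ejecting 6. So w(1) = 6. P is now [].

So w = 6 3 9 4 5 1 7 2 8.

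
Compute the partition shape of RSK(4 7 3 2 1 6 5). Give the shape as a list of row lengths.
Row-insert each entry into an empty tableau.

After inserting 4: P = [[4]].
After inserting 7: P = [[4, 7]].
After inserting 3: P = [[3, 7], [4]].
After inserting 2: P = [[2, 7], [3], [4]].
After inserting 1: P = [[1, 7], [2], [3], [4]].
After inserting 6: P = [[1, 6], [2, 7], [3], [4]].
After inserting 5: P = [[1, 5], [2, 6], [3, 7], [4]].

The final insertion tableau P = [[1, 5], [2, 6], [3, 7], [4]] has shape [2, 2, 2, 1].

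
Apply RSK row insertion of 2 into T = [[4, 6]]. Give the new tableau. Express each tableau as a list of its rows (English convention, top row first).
In row 1, 2 replaces 4 (the leftmost entry greater than 2); 4 is bumped to row 2. 4 starts a new row 2. The new tableau is [[2, 6], [4]].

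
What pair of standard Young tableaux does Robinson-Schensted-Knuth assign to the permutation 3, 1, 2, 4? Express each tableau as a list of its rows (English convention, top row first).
P = [[1, 2, 4], [3]], Q = [[1, 3, 4], [2]]

Insert each entry of the permutation into P by Schensted row insertion, recording in Q the position of each new cell.

Insert 3: appended to row 1. P = [[3]].
Insert 1: 1 bumps 3 from row 1; 3 starts row 2. P = [[1], [3]].
Insert 2: appended to row 1. P = [[1, 2], [3]].
Insert 4: appended to row 1. P = [[1, 2, 4], [3]].

So P = [[1, 2, 4], [3]], Q = [[1, 3, 4], [2]].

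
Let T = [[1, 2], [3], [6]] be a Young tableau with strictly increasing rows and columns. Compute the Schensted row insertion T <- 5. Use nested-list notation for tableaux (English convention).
5 is larger than every entry of row 1, so it is appended to row 1. The new tableau is [[1, 2, 5], [3], [6]].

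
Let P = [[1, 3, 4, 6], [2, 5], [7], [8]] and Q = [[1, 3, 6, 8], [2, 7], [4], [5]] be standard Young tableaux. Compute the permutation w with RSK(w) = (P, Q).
8 2 7 3 1 5 4 6

Reverse the RSK construction: for i from n down to 1, find the cell of Q containing i, remove the entry at that cell from P, and reverse-bump it up through P; the value ejected from row 1 is w(i).

Step i=8: Q has 8 at row 1, column 4; remove that cell from P, ejecting 6. So w(8) = 6. P is now [[1, 3, 4], [2, 5], [7], [8]].
Step i=7: Q has 7 at row 2, column 2; remove 5 from row 2 of P and reverse-bump: 5 enters row 1 and ejects 4. So w(7) = 4. P is now [[1, 3, 5], [2], [7], [8]].
Step i=6: Q has 6 at row 1, column 3; remove that cell from P, ejecting 5. So w(6) = 5. P is now [[1, 3], [2], [7], [8]].
Step i=5: Q has 5 at row 4, column 1; remove 8 from row 4 of P and reverse-bump: 8 enters row 3 and ejects 7; 7 enters row 2 and ejects 2; 2 enters row 1 and ejects 1. So w(5) = 1. P is now [[2, 3], [7], [8]].
Step i=4: Q has 4 at row 3, column 1; remove 8 from row 3 of P and reverse-bump: 8 enters row 2 and ejects 7; 7 enters row 1 and ejects 3. So w(4) = 3. P is now [[2, 7], [8]].
Step i=3: Q has 3 at row 1, column 2; remove that cell from P, ejecting 7. So w(3) = 7. P is now [[2], [8]].
Step i=2: Q has 2 at row 2, column 1; remove 8 from row 2 of P and reverse-bump: 8 enters row 1 and ejects 2. So w(2) = 2. P is now [[8]].
Step i=1: Q has 1 at row 1, column 1; remove that cell from P, ejecting 8. So w(1) = 8. P is now [].

So w = 8 2 7 3 1 5 4 6.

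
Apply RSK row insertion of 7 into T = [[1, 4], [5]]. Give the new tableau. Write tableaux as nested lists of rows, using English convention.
[[1, 4, 7], [5]]

7 is larger than every entry of row 1, so it is appended to row 1. The new tableau is [[1, 4, 7], [5]].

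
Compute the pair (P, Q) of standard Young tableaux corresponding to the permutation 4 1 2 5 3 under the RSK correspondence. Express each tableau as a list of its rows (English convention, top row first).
P = [[1, 2, 3], [4, 5]], Q = [[1, 3, 4], [2, 5]]

Insert each entry of the permutation into P by Schensted row insertion, recording in Q the position of each new cell.

After inserting 4: P = [[4]].
After inserting 1: P = [[1], [4]].
After inserting 2: P = [[1, 2], [4]].
After inserting 5: P = [[1, 2, 5], [4]].
After inserting 3: P = [[1, 2, 3], [4, 5]].

So P = [[1, 2, 3], [4, 5]], Q = [[1, 3, 4], [2, 5]].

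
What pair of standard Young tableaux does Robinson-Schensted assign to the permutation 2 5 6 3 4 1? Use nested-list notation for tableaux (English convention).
P = [[1, 3, 4], [2, 6], [5]], Q = [[1, 2, 3], [4, 5], [6]]

Insert each entry of the permutation into P by Schensted row insertion, recording in Q the position of each new cell.

Insert 2: appended to row 1. P = [[2]], Q = [[1]].
Insert 5: appended to row 1. P = [[2, 5]], Q = [[1, 2]].
Insert 6: appended to row 1. P = [[2, 5, 6]], Q = [[1, 2, 3]].
Insert 3: 3 bumps 5 from row 1; 5 starts row 2. P = [[2, 3, 6], [5]], Q = [[1, 2, 3], [4]].
Insert 4: 4 bumps 6 from row 1; 6 appends to row 2. P = [[2, 3, 4], [5, 6]], Q = [[1, 2, 3], [4, 5]].
Insert 1: 1 bumps 2 from row 1; 2 bumps 5 from row 2; 5 starts row 3. P = [[1, 3, 4], [2, 6], [5]], Q = [[1, 2, 3], [4, 5], [6]].

So P = [[1, 3, 4], [2, 6], [5]], Q = [[1, 2, 3], [4, 5], [6]].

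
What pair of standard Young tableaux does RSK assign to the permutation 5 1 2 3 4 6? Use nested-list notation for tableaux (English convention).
P = [[1, 2, 3, 4, 6], [5]], Q = [[1, 3, 4, 5, 6], [2]]

Insert each entry of the permutation into P by Schensted row insertion, recording in Q the position of each new cell.

Insert 5: appended to row 1. P = [[5]].
Insert 1: 1 bumps 5 from row 1; 5 starts row 2. P = [[1], [5]].
Insert 2: appended to row 1. P = [[1, 2], [5]].
Insert 3: appended to row 1. P = [[1, 2, 3], [5]].
Insert 4: appended to row 1. P = [[1, 2, 3, 4], [5]].
Insert 6: appended to row 1. P = [[1, 2, 3, 4, 6], [5]].

So P = [[1, 2, 3, 4, 6], [5]], Q = [[1, 3, 4, 5, 6], [2]].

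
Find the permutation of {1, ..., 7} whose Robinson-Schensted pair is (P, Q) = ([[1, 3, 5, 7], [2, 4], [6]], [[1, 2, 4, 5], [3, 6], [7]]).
2 4 1 6 7 5 3

Reverse RSK: for i = n, n-1, ..., 1, locate i in Q, remove the corresponding corner cell from P, and reverse-bump its entry up through P; the value ejected from row 1 is w(i).

So w = 2 4 1 6 7 5 3.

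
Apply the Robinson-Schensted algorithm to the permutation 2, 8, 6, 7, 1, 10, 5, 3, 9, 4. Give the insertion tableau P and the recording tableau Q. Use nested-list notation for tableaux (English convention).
P = [[1, 3, 4, 9], [2, 5, 7], [6, 10], [8]], Q = [[1, 2, 4, 6], [3, 7, 9], [5, 10], [8]]

Insert each entry of the permutation into P by Schensted row insertion, recording in Q the position of each new cell.

Insert 2: appended to row 1. P = [[2]], Q = [[1]].
Insert 8: appended to row 1. P = [[2, 8]], Q = [[1, 2]].
Insert 6: 6 bumps 8 from row 1; 8 starts row 2. P = [[2, 6], [8]], Q = [[1, 2], [3]].
Insert 7: appended to row 1. P = [[2, 6, 7], [8]], Q = [[1, 2, 4], [3]].
Insert 1: 1 bumps 2 from row 1; 2 bumps 8 from row 2; 8 starts row 3. P = [[1, 6, 7], [2], [8]], Q = [[1, 2, 4], [3], [5]].
Insert 10: appended to row 1. P = [[1, 6, 7, 10], [2], [8]], Q = [[1, 2, 4, 6], [3], [5]].
Insert 5: 5 bumps 6 from row 1; 6 appends to row 2. P = [[1, 5, 7, 10], [2, 6], [8]], Q = [[1, 2, 4, 6], [3, 7], [5]].
Insert 3: 3 bumps 5 from row 1; 5 bumps 6 from row 2; 6 bumps 8 from row 3; 8 starts row 4. P = [[1, 3, 7, 10], [2, 5], [6], [8]], Q = [[1, 2, 4, 6], [3, 7], [5], [8]].
Insert 9: 9 bumps 10 from row 1; 10 appends to row 2. P = [[1, 3, 7, 9], [2, 5, 10], [6], [8]], Q = [[1, 2, 4, 6], [3, 7, 9], [5], [8]].
Insert 4: 4 bumps 7 from row 1; 7 bumps 10 from row 2; 10 appends to row 3. P = [[1, 3, 4, 9], [2, 5, 7], [6, 10], [8]], Q = [[1, 2, 4, 6], [3, 7, 9], [5, 10], [8]].

So P = [[1, 3, 4, 9], [2, 5, 7], [6, 10], [8]], Q = [[1, 2, 4, 6], [3, 7, 9], [5, 10], [8]].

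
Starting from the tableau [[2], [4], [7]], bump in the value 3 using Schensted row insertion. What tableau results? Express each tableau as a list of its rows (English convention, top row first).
[[2, 3], [4], [7]]

3 is larger than every entry of row 1, so it is appended to row 1. The new tableau is [[2, 3], [4], [7]].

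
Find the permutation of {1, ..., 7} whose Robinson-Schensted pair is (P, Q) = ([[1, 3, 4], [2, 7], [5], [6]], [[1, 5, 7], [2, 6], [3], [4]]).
6 5 2 1 7 3 4

Reverse the RSK construction: for i from n down to 1, find the cell of Q containing i, remove the entry at that cell from P, and reverse-bump it up through P; the value ejected from row 1 is w(i).

Step i=7: Q has 7 at row 1, column 3; remove that cell from P, ejecting 4. So w(7) = 4. P is now [[1, 3], [2, 7], [5], [6]].
Step i=6: Q has 6 at row 2, column 2; remove 7 from row 2 of P and reverse-bump: 7 enters row 1 and ejects 3. So w(6) = 3. P is now [[1, 7], [2], [5], [6]].
Step i=5: Q has 5 at row 1, column 2; remove that cell from P, ejecting 7. So w(5) = 7. P is now [[1], [2], [5], [6]].
Step i=4: Q has 4 at row 4, column 1; remove 6 from row 4 of P and reverse-bump: 6 enters row 3 and ejects 5; 5 enters row 2 and ejects 2; 2 enters row 1 and ejects 1. So w(4) = 1. P is now [[2], [5], [6]].
Step i=3: Q has 3 at row 3, column 1; remove 6 from row 3 of P and reverse-bump: 6 enters row 2 and ejects 5; 5 enters row 1 and ejects 2. So w(3) = 2. P is now [[5], [6]].
Step i=2: Q has 2 at row 2, column 1; remove 6 from row 2 of P and reverse-bump: 6 enters row 1 and ejects 5. So w(2) = 5. P is now [[6]].
Step i=1: Q has 1 at row 1, column 1; remove that cell from P, ejecting 6. So w(1) = 6. P is now [].

So w = 6 5 2 1 7 3 4.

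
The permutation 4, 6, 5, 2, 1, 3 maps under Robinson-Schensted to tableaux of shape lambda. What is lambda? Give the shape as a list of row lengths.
[2, 2, 1, 1]

Row-insert each entry into an empty tableau.

After inserting 4: P = [[4]].
After inserting 6: P = [[4, 6]].
After inserting 5: P = [[4, 5], [6]].
After inserting 2: P = [[2, 5], [4], [6]].
After inserting 1: P = [[1, 5], [2], [4], [6]].
After inserting 3: P = [[1, 3], [2, 5], [4], [6]].

The final insertion tableau P = [[1, 3], [2, 5], [4], [6]] has shape [2, 2, 1, 1].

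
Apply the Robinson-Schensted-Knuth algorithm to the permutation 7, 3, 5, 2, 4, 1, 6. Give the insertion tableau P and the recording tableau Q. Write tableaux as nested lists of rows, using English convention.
Insert each entry of the permutation into P by Schensted row insertion, recording in Q the position of each new cell.

After inserting 7: P = [[7]].
After inserting 3: P = [[3], [7]].
After inserting 5: P = [[3, 5], [7]].
After inserting 2: P = [[2, 5], [3], [7]].
After inserting 4: P = [[2, 4], [3, 5], [7]].
After inserting 1: P = [[1, 4], [2, 5], [3], [7]].
After inserting 6: P = [[1, 4, 6], [2, 5], [3], [7]].

So P = [[1, 4, 6], [2, 5], [3], [7]], Q = [[1, 3, 7], [2, 5], [4], [6]].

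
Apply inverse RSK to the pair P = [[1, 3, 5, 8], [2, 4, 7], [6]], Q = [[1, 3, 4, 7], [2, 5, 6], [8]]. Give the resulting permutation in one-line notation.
Reverse the RSK construction: for i from n down to 1, find the cell of Q containing i, remove the entry at that cell from P, and reverse-bump it up through P; the value ejected from row 1 is w(i).

Step i=8: Q has 8 at row 3, column 1; remove 6 from row 3 of P and reverse-bump: 6 enters row 2 and ejects 4; 4 enters row 1 and ejects 3. So w(8) = 3. P is now [[1, 4, 5, 8], [2, 6, 7]].
Step i=7: Q has 7 at row 1, column 4; remove that cell from P, ejecting 8. So w(7) = 8. P is now [[1, 4, 5], [2, 6, 7]].
Step i=6: Q has 6 at row 2, column 3; remove 7 from row 2 of P and reverse-bump: 7 enters row 1 and ejects 5. So w(6) = 5. P is now [[1, 4, 7], [2, 6]].
Step i=5: Q has 5 at row 2, column 2; remove 6 from row 2 of P and reverse-bump: 6 enters row 1 and ejects 4. So w(5) = 4. P is now [[1, 6, 7], [2]].
Step i=4: Q has 4 at row 1, column 3; remove that cell from P, ejecting 7. So w(4) = 7. P is now [[1, 6], [2]].
Step i=3: Q has 3 at row 1, column 2; remove that cell from P, ejecting 6. So w(3) = 6. P is now [[1], [2]].
Step i=2: Q has 2 at row 2, column 1; remove 2 from row 2 of P and reverse-bump: 2 enters row 1 and ejects 1. So w(2) = 1. P is now [[2]].
Step i=1: Q has 1 at row 1, column 1; remove that cell from P, ejecting 2. So w(1) = 2. P is now [].

So w = 2 1 6 7 4 5 8 3.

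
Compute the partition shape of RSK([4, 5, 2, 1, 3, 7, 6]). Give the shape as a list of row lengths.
Row-insert each entry into an empty tableau.

After inserting 4: P = [[4]].
After inserting 5: P = [[4, 5]].
After inserting 2: P = [[2, 5], [4]].
After inserting 1: P = [[1, 5], [2], [4]].
After inserting 3: P = [[1, 3], [2, 5], [4]].
After inserting 7: P = [[1, 3, 7], [2, 5], [4]].
After inserting 6: P = [[1, 3, 6], [2, 5, 7], [4]].

The final insertion tableau P = [[1, 3, 6], [2, 5, 7], [4]] has shape [3, 3, 1].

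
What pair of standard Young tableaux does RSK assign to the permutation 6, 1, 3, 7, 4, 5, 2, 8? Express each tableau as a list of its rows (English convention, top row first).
P = [[1, 2, 4, 5, 8], [3, 7], [6]], Q = [[1, 3, 4, 6, 8], [2, 5], [7]]

Insert each entry of the permutation into P by Schensted row insertion, recording in Q the position of each new cell.

After inserting 6: P = [[6]].
After inserting 1: P = [[1], [6]].
After inserting 3: P = [[1, 3], [6]].
After inserting 7: P = [[1, 3, 7], [6]].
After inserting 4: P = [[1, 3, 4], [6, 7]].
After inserting 5: P = [[1, 3, 4, 5], [6, 7]].
After inserting 2: P = [[1, 2, 4, 5], [3, 7], [6]].
After inserting 8: P = [[1, 2, 4, 5, 8], [3, 7], [6]].

So P = [[1, 2, 4, 5, 8], [3, 7], [6]], Q = [[1, 3, 4, 6, 8], [2, 5], [7]].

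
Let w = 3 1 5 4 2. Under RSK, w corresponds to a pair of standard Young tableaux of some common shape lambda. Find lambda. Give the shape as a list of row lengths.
[2, 2, 1]

Row-insert each entry into an empty tableau.

After inserting 3: P = [[3]].
After inserting 1: P = [[1], [3]].
After inserting 5: P = [[1, 5], [3]].
After inserting 4: P = [[1, 4], [3, 5]].
After inserting 2: P = [[1, 2], [3, 4], [5]].

The final insertion tableau P = [[1, 2], [3, 4], [5]] has shape [2, 2, 1].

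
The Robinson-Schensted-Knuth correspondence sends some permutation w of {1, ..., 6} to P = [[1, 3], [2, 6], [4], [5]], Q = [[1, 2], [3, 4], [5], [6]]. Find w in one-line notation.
Reverse the RSK construction: for i from n down to 1, find the cell of Q containing i, remove the entry at that cell from P, and reverse-bump it up through P; the value ejected from row 1 is w(i).

Step i=6: Q has 6 at row 4, column 1; remove 5 from row 4 of P and reverse-bump: 5 enters row 3 and ejects 4; 4 enters row 2 and ejects 2; 2 enters row 1 and ejects 1. So w(6) = 1. P is now [[2, 3], [4, 6], [5]].
Step i=5: Q has 5 at row 3, column 1; remove 5 from row 3 of P and reverse-bump: 5 enters row 2 and ejects 4; 4 enters row 1 and ejects 3. So w(5) = 3. P is now [[2, 4], [5, 6]].
Step i=4: Q has 4 at row 2, column 2; remove 6 from row 2 of P and reverse-bump: 6 enters row 1 and ejects 4. So w(4) = 4. P is now [[2, 6], [5]].
Step i=3: Q has 3 at row 2, column 1; remove 5 from row 2 of P and reverse-bump: 5 enters row 1 and ejects 2. So w(3) = 2. P is now [[5, 6]].
Step i=2: Q has 2 at row 1, column 2; remove that cell from P, ejecting 6. So w(2) = 6. P is now [[5]].
Step i=1: Q has 1 at row 1, column 1; remove that cell from P, ejecting 5. So w(1) = 5. P is now [].

So w = 5 6 2 4 3 1.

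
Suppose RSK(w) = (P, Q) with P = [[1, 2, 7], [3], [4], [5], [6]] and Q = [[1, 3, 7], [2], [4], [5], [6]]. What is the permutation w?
Reverse the RSK construction: for i from n down to 1, find the cell of Q containing i, remove the entry at that cell from P, and reverse-bump it up through P; the value ejected from row 1 is w(i).

Step i=7: Q has 7 at row 1, column 3; remove that cell from P, ejecting 7. So w(7) = 7. P is now [[1, 2], [3], [4], [5], [6]].
Step i=6: Q has 6 at row 5, column 1; remove 6 from row 5 of P and reverse-bump: 6 enters row 4 and ejects 5; 5 enters row 3 and ejects 4; 4 enters row 2 and ejects 3; 3 enters row 1 and ejects 2. So w(6) = 2. P is now [[1, 3], [4], [5], [6]].
Step i=5: Q has 5 at row 4, column 1; remove 6 from row 4 of P and reverse-bump: 6 enters row 3 and ejects 5; 5 enters row 2 and ejects 4; 4 enters row 1 and ejects 3. So w(5) = 3. P is now [[1, 4], [5], [6]].
Step i=4: Q has 4 at row 3, column 1; remove 6 from row 3 of P and reverse-bump: 6 enters row 2 and ejects 5; 5 enters row 1 and ejects 4. So w(4) = 4. P is now [[1, 5], [6]].
Step i=3: Q has 3 at row 1, column 2; remove that cell from P, ejecting 5. So w(3) = 5. P is now [[1], [6]].
Step i=2: Q has 2 at row 2, column 1; remove 6 from row 2 of P and reverse-bump: 6 enters row 1 and ejects 1. So w(2) = 1. P is now [[6]].
Step i=1: Q has 1 at row 1, column 1; remove that cell from P, ejecting 6. So w(1) = 6. P is now [].

So w = 6 1 5 4 3 2 7.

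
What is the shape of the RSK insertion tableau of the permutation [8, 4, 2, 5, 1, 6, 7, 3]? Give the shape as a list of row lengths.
Row-insert each entry into an empty tableau.

After inserting 8: P = [[8]].
After inserting 4: P = [[4], [8]].
After inserting 2: P = [[2], [4], [8]].
After inserting 5: P = [[2, 5], [4], [8]].
After inserting 1: P = [[1, 5], [2], [4], [8]].
After inserting 6: P = [[1, 5, 6], [2], [4], [8]].
After inserting 7: P = [[1, 5, 6, 7], [2], [4], [8]].
After inserting 3: P = [[1, 3, 6, 7], [2, 5], [4], [8]].

The final insertion tableau P = [[1, 3, 6, 7], [2, 5], [4], [8]] has shape [4, 2, 1, 1].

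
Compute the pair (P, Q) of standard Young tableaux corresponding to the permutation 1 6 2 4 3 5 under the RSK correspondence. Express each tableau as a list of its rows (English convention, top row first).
Insert each entry of the permutation into P by Schensted row insertion, recording in Q the position of each new cell.

Insert 1: appended to row 1. P = [[1]], Q = [[1]].
Insert 6: appended to row 1. P = [[1, 6]], Q = [[1, 2]].
Insert 2: 2 bumps 6 from row 1; 6 starts row 2. P = [[1, 2], [6]], Q = [[1, 2], [3]].
Insert 4: appended to row 1. P = [[1, 2, 4], [6]], Q = [[1, 2, 4], [3]].
Insert 3: 3 bumps 4 from row 1; 4 bumps 6 from row 2; 6 starts row 3. P = [[1, 2, 3], [4], [6]], Q = [[1, 2, 4], [3], [5]].
Insert 5: appended to row 1. P = [[1, 2, 3, 5], [4], [6]], Q = [[1, 2, 4, 6], [3], [5]].

So P = [[1, 2, 3, 5], [4], [6]], Q = [[1, 2, 4, 6], [3], [5]].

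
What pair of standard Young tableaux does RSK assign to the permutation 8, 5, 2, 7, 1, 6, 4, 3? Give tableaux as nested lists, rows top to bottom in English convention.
P = [[1, 3], [2, 4], [5, 6], [7], [8]], Q = [[1, 4], [2, 6], [3, 7], [5], [8]]

Insert each entry of the permutation into P by Schensted row insertion, recording in Q the position of each new cell.

After inserting 8: P = [[8]].
After inserting 5: P = [[5], [8]].
After inserting 2: P = [[2], [5], [8]].
After inserting 7: P = [[2, 7], [5], [8]].
After inserting 1: P = [[1, 7], [2], [5], [8]].
After inserting 6: P = [[1, 6], [2, 7], [5], [8]].
After inserting 4: P = [[1, 4], [2, 6], [5, 7], [8]].
After inserting 3: P = [[1, 3], [2, 4], [5, 6], [7], [8]].

So P = [[1, 3], [2, 4], [5, 6], [7], [8]], Q = [[1, 4], [2, 6], [3, 7], [5], [8]].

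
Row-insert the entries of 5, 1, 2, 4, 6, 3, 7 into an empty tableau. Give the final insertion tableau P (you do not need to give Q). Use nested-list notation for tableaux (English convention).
After inserting 5: P = [[5]].
After inserting 1: P = [[1], [5]].
After inserting 2: P = [[1, 2], [5]].
After inserting 4: P = [[1, 2, 4], [5]].
After inserting 6: P = [[1, 2, 4, 6], [5]].
After inserting 3: P = [[1, 2, 3, 6], [4], [5]].
After inserting 7: P = [[1, 2, 3, 6, 7], [4], [5]].

So P = [[1, 2, 3, 6, 7], [4], [5]].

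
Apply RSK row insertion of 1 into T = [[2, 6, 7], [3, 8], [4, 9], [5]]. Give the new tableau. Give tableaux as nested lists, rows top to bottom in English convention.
In row 1, 1 replaces 2 (the leftmost entry greater than 1); 2 is bumped to row 2. In row 2, 2 replaces 3 (the leftmost entry greater than 2); 3 is bumped to row 3. In row 3, 3 replaces 4 (the leftmost entry greater than 3); 4 is bumped to row 4. In row 4, 4 replaces 5 (the leftmost entry greater than 4); 5 is bumped to row 5. 5 starts a new row 5. The new tableau is [[1, 6, 7], [2, 8], [3, 9], [4], [5]].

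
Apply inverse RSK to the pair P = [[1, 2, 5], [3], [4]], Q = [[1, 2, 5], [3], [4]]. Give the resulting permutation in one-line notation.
1 4 3 2 5

Reverse the RSK construction: for i from n down to 1, find the cell of Q containing i, remove the entry at that cell from P, and reverse-bump it up through P; the value ejected from row 1 is w(i).

Step i=5: Q has 5 at row 1, column 3; remove that cell from P, ejecting 5. So w(5) = 5. P is now [[1, 2], [3], [4]].
Step i=4: Q has 4 at row 3, column 1; remove 4 from row 3 of P and reverse-bump: 4 enters row 2 and ejects 3; 3 enters row 1 and ejects 2. So w(4) = 2. P is now [[1, 3], [4]].
Step i=3: Q has 3 at row 2, column 1; remove 4 from row 2 of P and reverse-bump: 4 enters row 1 and ejects 3. So w(3) = 3. P is now [[1, 4]].
Step i=2: Q has 2 at row 1, column 2; remove that cell from P, ejecting 4. So w(2) = 4. P is now [[1]].
Step i=1: Q has 1 at row 1, column 1; remove that cell from P, ejecting 1. So w(1) = 1. P is now [].

So w = 1 4 3 2 5.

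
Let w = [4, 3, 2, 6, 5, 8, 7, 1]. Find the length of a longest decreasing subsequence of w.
4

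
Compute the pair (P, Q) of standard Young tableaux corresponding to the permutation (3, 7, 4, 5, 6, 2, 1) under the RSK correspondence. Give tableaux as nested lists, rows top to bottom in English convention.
Insert each entry of the permutation into P by Schensted row insertion, recording in Q the position of each new cell.

Insert 3: appended to row 1. P = [[3]].
Insert 7: appended to row 1. P = [[3, 7]].
Insert 4: 4 bumps 7 from row 1; 7 starts row 2. P = [[3, 4], [7]].
Insert 5: appended to row 1. P = [[3, 4, 5], [7]].
Insert 6: appended to row 1. P = [[3, 4, 5, 6], [7]].
Insert 2: 2 bumps 3 from row 1; 3 bumps 7 from row 2; 7 starts row 3. P = [[2, 4, 5, 6], [3], [7]].
Insert 1: 1 bumps 2 from row 1; 2 bumps 3 from row 2; 3 bumps 7 from row 3; 7 starts row 4. P = [[1, 4, 5, 6], [2], [3], [7]].

So P = [[1, 4, 5, 6], [2], [3], [7]], Q = [[1, 2, 4, 5], [3], [6], [7]].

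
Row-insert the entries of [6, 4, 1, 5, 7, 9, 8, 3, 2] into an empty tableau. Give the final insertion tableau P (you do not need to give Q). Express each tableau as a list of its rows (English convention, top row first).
P = [[1, 2, 7, 8], [3, 5], [4, 9], [6]]

Insert 6: appended to row 1. P = [[6]].
Insert 4: 4 bumps 6 from row 1; 6 starts row 2. P = [[4], [6]].
Insert 1: 1 bumps 4 from row 1; 4 bumps 6 from row 2; 6 starts row 3. P = [[1], [4], [6]].
Insert 5: appended to row 1. P = [[1, 5], [4], [6]].
Insert 7: appended to row 1. P = [[1, 5, 7], [4], [6]].
Insert 9: appended to row 1. P = [[1, 5, 7, 9], [4], [6]].
Insert 8: 8 bumps 9 from row 1; 9 appends to row 2. P = [[1, 5, 7, 8], [4, 9], [6]].
Insert 3: 3 bumps 5 from row 1; 5 bumps 9 from row 2; 9 appends to row 3. P = [[1, 3, 7, 8], [4, 5], [6, 9]].
Insert 2: 2 bumps 3 from row 1; 3 bumps 4 from row 2; 4 bumps 6 from row 3; 6 starts row 4. P = [[1, 2, 7, 8], [3, 5], [4, 9], [6]].

So P = [[1, 2, 7, 8], [3, 5], [4, 9], [6]].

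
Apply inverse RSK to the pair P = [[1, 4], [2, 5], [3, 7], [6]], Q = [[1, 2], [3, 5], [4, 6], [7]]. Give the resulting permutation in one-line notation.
6 7 3 2 5 4 1

Reverse RSK: for i = n, n-1, ..., 1, locate i in Q, remove the corresponding corner cell from P, and reverse-bump its entry up through P; the value ejected from row 1 is w(i).

So w = 6 7 3 2 5 4 1.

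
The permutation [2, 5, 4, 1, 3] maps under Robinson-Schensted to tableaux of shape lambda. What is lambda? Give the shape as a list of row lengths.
RSK row insertion gives P = [[1, 3], [2, 4], [5]], which has shape [2, 2, 1].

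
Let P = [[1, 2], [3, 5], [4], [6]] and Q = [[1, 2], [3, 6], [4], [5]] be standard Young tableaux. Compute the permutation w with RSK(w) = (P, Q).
4 6 5 3 1 2

Reverse RSK: for i = n, n-1, ..., 1, locate i in Q, remove the corresponding corner cell from P, and reverse-bump its entry up through P; the value ejected from row 1 is w(i).

So w = 4 6 5 3 1 2.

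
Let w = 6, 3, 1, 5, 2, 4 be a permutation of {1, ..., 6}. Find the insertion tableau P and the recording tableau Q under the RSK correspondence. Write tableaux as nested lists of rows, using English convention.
P = [[1, 2, 4], [3, 5], [6]], Q = [[1, 4, 6], [2, 5], [3]]

Insert each entry of the permutation into P by Schensted row insertion, recording in Q the position of each new cell.

Insert 6: appended to row 1. P = [[6]].
Insert 3: 3 bumps 6 from row 1; 6 starts row 2. P = [[3], [6]].
Insert 1: 1 bumps 3 from row 1; 3 bumps 6 from row 2; 6 starts row 3. P = [[1], [3], [6]].
Insert 5: appended to row 1. P = [[1, 5], [3], [6]].
Insert 2: 2 bumps 5 from row 1; 5 appends to row 2. P = [[1, 2], [3, 5], [6]].
Insert 4: appended to row 1. P = [[1, 2, 4], [3, 5], [6]].

So P = [[1, 2, 4], [3, 5], [6]], Q = [[1, 4, 6], [2, 5], [3]].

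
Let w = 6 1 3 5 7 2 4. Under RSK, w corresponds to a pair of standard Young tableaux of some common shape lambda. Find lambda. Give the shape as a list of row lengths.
Row-insert each entry into an empty tableau.

After inserting 6: P = [[6]].
After inserting 1: P = [[1], [6]].
After inserting 3: P = [[1, 3], [6]].
After inserting 5: P = [[1, 3, 5], [6]].
After inserting 7: P = [[1, 3, 5, 7], [6]].
After inserting 2: P = [[1, 2, 5, 7], [3], [6]].
After inserting 4: P = [[1, 2, 4, 7], [3, 5], [6]].

The final insertion tableau P = [[1, 2, 4, 7], [3, 5], [6]] has shape [4, 2, 1].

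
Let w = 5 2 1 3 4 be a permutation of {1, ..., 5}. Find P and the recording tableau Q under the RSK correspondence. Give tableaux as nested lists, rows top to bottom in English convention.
Insert each entry of the permutation into P by Schensted row insertion, recording in Q the position of each new cell.

Insert 5: appended to row 1. P = [[5]], Q = [[1]].
Insert 2: 2 bumps 5 from row 1; 5 starts row 2. P = [[2], [5]], Q = [[1], [2]].
Insert 1: 1 bumps 2 from row 1; 2 bumps 5 from row 2; 5 starts row 3. P = [[1], [2], [5]], Q = [[1], [2], [3]].
Insert 3: appended to row 1. P = [[1, 3], [2], [5]], Q = [[1, 4], [2], [3]].
Insert 4: appended to row 1. P = [[1, 3, 4], [2], [5]], Q = [[1, 4, 5], [2], [3]].

So P = [[1, 3, 4], [2], [5]], Q = [[1, 4, 5], [2], [3]].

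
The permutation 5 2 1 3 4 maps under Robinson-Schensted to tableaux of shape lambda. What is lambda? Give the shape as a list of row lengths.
Row-insert each entry into an empty tableau.

After inserting 5: P = [[5]].
After inserting 2: P = [[2], [5]].
After inserting 1: P = [[1], [2], [5]].
After inserting 3: P = [[1, 3], [2], [5]].
After inserting 4: P = [[1, 3, 4], [2], [5]].

The final insertion tableau P = [[1, 3, 4], [2], [5]] has shape [3, 1, 1].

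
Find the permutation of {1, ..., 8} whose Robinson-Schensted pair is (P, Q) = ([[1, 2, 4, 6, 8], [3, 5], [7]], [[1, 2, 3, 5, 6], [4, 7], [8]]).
Reverse the RSK construction: for i from n down to 1, find the cell of Q containing i, remove the entry at that cell from P, and reverse-bump it up through P; the value ejected from row 1 is w(i).

Step i=8: Q has 8 at row 3, column 1; remove 7 from row 3 of P and reverse-bump: 7 enters row 2 and ejects 5; 5 enters row 1 and ejects 4. So w(8) = 4. P is now [[1, 2, 5, 6, 8], [3, 7]].
Step i=7: Q has 7 at row 2, column 2; remove 7 from row 2 of P and reverse-bump: 7 enters row 1 and ejects 6. So w(7) = 6. P is now [[1, 2, 5, 7, 8], [3]].
Step i=6: Q has 6 at row 1, column 5; remove that cell from P, ejecting 8. So w(6) = 8. P is now [[1, 2, 5, 7], [3]].
Step i=5: Q has 5 at row 1, column 4; remove that cell from P, ejecting 7. So w(5) = 7. P is now [[1, 2, 5], [3]].
Step i=4: Q has 4 at row 2, column 1; remove 3 from row 2 of P and reverse-bump: 3 enters row 1 and ejects 2. So w(4) = 2. P is now [[1, 3, 5]].
Step i=3: Q has 3 at row 1, column 3; remove that cell from P, ejecting 5. So w(3) = 5. P is now [[1, 3]].
Step i=2: Q has 2 at row 1, column 2; remove that cell from P, ejecting 3. So w(2) = 3. P is now [[1]].
Step i=1: Q has 1 at row 1, column 1; remove that cell from P, ejecting 1. So w(1) = 1. P is now [].

So w = 1 3 5 2 7 8 6 4.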